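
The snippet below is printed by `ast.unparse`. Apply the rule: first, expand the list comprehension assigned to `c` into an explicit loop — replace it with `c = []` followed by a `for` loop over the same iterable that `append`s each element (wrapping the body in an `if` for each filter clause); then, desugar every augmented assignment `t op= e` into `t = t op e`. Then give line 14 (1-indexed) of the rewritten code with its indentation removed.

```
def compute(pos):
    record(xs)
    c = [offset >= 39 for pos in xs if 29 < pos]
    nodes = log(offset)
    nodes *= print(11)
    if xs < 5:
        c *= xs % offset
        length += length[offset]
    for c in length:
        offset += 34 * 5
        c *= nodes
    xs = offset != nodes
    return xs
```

Transformed code:
def compute(pos):
    record(xs)
    c = []
    for pos in xs:
        if 29 < pos:
            c.append(offset >= 39)
    nodes = log(offset)
    nodes = nodes * print(11)
    if xs < 5:
        c = c * (xs % offset)
        length = length + length[offset]
    for c in length:
        offset = offset + 34 * 5
        c = c * nodes
    xs = offset != nodes
    return xs

c = c * nodes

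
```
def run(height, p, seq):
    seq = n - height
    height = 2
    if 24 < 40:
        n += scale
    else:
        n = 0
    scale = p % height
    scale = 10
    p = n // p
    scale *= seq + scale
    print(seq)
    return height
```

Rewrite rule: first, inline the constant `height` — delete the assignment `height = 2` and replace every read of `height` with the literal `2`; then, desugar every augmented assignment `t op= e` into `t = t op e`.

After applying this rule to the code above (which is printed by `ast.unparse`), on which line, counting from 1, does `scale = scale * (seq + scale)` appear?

Transformed code:
def run(height, p, seq):
    seq = n - 2
    if 24 < 40:
        n = n + scale
    else:
        n = 0
    scale = p % 2
    scale = 10
    p = n // p
    scale = scale * (seq + scale)
    print(seq)
    return 2

10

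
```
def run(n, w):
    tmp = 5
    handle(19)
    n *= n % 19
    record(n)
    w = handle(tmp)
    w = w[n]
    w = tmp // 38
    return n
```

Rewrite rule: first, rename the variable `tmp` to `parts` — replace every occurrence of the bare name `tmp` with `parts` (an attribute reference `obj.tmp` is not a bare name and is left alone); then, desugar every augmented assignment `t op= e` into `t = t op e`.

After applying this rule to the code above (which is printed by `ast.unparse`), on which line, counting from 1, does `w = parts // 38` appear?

8

Transformed code:
def run(n, w):
    parts = 5
    handle(19)
    n = n * (n % 19)
    record(n)
    w = handle(parts)
    w = w[n]
    w = parts // 38
    return n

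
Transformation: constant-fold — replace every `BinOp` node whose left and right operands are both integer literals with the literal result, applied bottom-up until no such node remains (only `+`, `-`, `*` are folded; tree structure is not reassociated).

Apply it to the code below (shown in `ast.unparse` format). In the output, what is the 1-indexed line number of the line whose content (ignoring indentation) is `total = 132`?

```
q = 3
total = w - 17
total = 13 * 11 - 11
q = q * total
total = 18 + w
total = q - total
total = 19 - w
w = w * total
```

Transformed code:
q = 3
total = w - 17
total = 132
q = q * total
total = 18 + w
total = q - total
total = 19 - w
w = w * total

3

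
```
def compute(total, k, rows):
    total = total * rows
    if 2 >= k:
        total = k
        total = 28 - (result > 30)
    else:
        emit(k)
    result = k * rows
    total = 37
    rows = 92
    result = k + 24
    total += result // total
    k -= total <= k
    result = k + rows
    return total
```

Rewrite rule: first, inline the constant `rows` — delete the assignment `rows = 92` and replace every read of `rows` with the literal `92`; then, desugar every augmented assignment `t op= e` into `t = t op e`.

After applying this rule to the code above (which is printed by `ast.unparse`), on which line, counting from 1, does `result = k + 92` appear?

Transformed code:
def compute(total, k, rows):
    total = total * 92
    if 2 >= k:
        total = k
        total = 28 - (result > 30)
    else:
        emit(k)
    result = k * 92
    total = 37
    result = k + 24
    total = total + result // total
    k = k - (total <= k)
    result = k + 92
    return total

13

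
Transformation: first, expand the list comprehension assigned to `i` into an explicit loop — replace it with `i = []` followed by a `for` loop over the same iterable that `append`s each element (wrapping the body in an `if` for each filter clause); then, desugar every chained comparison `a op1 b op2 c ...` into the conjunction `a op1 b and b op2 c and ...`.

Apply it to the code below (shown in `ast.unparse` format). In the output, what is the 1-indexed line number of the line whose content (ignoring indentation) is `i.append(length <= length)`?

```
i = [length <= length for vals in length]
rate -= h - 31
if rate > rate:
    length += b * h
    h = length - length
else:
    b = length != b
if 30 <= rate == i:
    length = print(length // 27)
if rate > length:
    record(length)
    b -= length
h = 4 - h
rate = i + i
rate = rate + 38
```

Transformed code:
i = []
for vals in length:
    i.append(length <= length)
rate -= h - 31
if rate > rate:
    length += b * h
    h = length - length
else:
    b = length != b
if 30 <= rate and rate == i:
    length = print(length // 27)
if rate > length:
    record(length)
    b -= length
h = 4 - h
rate = i + i
rate = rate + 38

3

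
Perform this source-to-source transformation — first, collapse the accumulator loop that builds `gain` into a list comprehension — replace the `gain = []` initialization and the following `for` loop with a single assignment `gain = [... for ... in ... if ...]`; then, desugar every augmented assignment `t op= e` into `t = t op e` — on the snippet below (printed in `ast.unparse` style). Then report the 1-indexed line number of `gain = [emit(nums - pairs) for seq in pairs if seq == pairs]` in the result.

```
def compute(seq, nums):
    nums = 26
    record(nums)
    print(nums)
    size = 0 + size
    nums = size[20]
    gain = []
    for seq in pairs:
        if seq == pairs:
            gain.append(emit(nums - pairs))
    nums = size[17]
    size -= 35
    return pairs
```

7

Transformed code:
def compute(seq, nums):
    nums = 26
    record(nums)
    print(nums)
    size = 0 + size
    nums = size[20]
    gain = [emit(nums - pairs) for seq in pairs if seq == pairs]
    nums = size[17]
    size = size - 35
    return pairs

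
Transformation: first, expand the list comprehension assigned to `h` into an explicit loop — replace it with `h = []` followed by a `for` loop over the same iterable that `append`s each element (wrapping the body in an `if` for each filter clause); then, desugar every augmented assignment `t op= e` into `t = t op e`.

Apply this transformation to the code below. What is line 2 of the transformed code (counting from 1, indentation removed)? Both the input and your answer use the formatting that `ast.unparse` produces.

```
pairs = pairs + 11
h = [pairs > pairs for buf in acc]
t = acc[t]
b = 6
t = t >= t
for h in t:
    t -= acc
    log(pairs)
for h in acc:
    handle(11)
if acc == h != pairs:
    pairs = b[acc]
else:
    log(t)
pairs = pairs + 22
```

Transformed code:
pairs = pairs + 11
h = []
for buf in acc:
    h.append(pairs > pairs)
t = acc[t]
b = 6
t = t >= t
for h in t:
    t = t - acc
    log(pairs)
for h in acc:
    handle(11)
if acc == h != pairs:
    pairs = b[acc]
else:
    log(t)
pairs = pairs + 22

h = []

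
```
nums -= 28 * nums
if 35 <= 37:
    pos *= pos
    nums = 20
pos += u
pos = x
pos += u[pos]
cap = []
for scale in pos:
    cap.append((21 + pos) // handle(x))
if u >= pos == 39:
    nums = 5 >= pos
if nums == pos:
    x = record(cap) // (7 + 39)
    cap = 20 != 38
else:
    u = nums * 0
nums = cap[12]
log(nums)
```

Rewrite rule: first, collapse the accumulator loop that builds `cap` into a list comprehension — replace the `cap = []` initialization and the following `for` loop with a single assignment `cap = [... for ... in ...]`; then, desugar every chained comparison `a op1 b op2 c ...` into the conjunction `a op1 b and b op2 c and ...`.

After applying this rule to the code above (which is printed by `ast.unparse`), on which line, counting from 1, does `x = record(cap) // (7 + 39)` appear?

Transformed code:
nums -= 28 * nums
if 35 <= 37:
    pos *= pos
    nums = 20
pos += u
pos = x
pos += u[pos]
cap = [(21 + pos) // handle(x) for scale in pos]
if u >= pos and pos == 39:
    nums = 5 >= pos
if nums == pos:
    x = record(cap) // (7 + 39)
    cap = 20 != 38
else:
    u = nums * 0
nums = cap[12]
log(nums)

12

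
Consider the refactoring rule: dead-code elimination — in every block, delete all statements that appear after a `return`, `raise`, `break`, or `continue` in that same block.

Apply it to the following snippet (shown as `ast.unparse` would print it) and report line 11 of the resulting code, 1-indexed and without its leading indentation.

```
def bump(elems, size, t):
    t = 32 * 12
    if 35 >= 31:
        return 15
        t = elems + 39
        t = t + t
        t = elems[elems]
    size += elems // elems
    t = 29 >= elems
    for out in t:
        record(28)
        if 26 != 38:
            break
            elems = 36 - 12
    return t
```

return t

Transformed code:
def bump(elems, size, t):
    t = 32 * 12
    if 35 >= 31:
        return 15
    size += elems // elems
    t = 29 >= elems
    for out in t:
        record(28)
        if 26 != 38:
            break
    return t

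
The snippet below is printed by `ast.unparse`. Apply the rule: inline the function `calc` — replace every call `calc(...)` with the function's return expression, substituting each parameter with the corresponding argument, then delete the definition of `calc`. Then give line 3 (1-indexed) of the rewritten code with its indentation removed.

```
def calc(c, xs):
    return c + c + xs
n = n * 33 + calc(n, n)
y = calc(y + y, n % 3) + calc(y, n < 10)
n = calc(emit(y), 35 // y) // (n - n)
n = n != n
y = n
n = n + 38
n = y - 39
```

Transformed code:
n = n * 33 + (n + n + n)
y = y + y + (y + y) + n % 3 + (y + y + (n < 10))
n = (emit(y) + emit(y) + 35 // y) // (n - n)
n = n != n
y = n
n = n + 38
n = y - 39

n = (emit(y) + emit(y) + 35 // y) // (n - n)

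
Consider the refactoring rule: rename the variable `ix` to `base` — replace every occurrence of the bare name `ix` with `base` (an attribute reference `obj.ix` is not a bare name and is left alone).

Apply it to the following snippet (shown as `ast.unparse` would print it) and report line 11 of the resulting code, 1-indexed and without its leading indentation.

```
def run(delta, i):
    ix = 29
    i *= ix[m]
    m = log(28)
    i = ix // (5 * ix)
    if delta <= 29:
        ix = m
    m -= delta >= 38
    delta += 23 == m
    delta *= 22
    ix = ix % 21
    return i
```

base = base % 21

Transformed code:
def run(delta, i):
    base = 29
    i *= base[m]
    m = log(28)
    i = base // (5 * base)
    if delta <= 29:
        base = m
    m -= delta >= 38
    delta += 23 == m
    delta *= 22
    base = base % 21
    return i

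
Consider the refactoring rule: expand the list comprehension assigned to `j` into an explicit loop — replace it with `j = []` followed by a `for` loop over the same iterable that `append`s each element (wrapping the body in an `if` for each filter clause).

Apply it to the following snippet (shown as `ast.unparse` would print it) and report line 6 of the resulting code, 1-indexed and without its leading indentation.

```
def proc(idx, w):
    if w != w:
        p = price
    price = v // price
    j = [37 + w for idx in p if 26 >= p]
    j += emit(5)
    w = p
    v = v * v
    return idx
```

for idx in p:

Transformed code:
def proc(idx, w):
    if w != w:
        p = price
    price = v // price
    j = []
    for idx in p:
        if 26 >= p:
            j.append(37 + w)
    j += emit(5)
    w = p
    v = v * v
    return idx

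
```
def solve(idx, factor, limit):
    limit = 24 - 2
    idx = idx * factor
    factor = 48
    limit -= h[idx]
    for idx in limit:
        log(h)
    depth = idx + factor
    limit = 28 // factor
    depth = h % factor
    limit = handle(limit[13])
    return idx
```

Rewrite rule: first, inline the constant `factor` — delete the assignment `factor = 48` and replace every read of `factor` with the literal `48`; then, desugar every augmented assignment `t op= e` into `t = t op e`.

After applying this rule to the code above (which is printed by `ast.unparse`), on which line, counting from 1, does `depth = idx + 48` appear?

7

Transformed code:
def solve(idx, factor, limit):
    limit = 24 - 2
    idx = idx * 48
    limit = limit - h[idx]
    for idx in limit:
        log(h)
    depth = idx + 48
    limit = 28 // 48
    depth = h % 48
    limit = handle(limit[13])
    return idx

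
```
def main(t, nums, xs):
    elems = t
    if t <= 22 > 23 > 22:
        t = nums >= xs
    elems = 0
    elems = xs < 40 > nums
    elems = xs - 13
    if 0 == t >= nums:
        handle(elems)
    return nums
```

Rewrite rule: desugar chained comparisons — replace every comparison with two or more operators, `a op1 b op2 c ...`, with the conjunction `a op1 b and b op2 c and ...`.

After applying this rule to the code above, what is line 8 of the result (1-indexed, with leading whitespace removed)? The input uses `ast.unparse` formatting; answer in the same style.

if 0 == t and t >= nums:

Transformed code:
def main(t, nums, xs):
    elems = t
    if t <= 22 and 22 > 23 and (23 > 22):
        t = nums >= xs
    elems = 0
    elems = xs < 40 and 40 > nums
    elems = xs - 13
    if 0 == t and t >= nums:
        handle(elems)
    return nums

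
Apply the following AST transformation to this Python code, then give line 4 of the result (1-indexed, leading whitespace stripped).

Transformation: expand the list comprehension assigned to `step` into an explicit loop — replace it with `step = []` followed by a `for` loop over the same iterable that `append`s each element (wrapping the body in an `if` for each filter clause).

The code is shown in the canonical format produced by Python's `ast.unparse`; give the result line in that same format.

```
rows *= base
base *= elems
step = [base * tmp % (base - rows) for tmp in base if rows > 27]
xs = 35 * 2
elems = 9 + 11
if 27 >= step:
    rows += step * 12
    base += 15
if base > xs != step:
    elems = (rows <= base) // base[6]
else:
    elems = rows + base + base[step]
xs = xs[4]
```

Transformed code:
rows *= base
base *= elems
step = []
for tmp in base:
    if rows > 27:
        step.append(base * tmp % (base - rows))
xs = 35 * 2
elems = 9 + 11
if 27 >= step:
    rows += step * 12
    base += 15
if base > xs != step:
    elems = (rows <= base) // base[6]
else:
    elems = rows + base + base[step]
xs = xs[4]

for tmp in base:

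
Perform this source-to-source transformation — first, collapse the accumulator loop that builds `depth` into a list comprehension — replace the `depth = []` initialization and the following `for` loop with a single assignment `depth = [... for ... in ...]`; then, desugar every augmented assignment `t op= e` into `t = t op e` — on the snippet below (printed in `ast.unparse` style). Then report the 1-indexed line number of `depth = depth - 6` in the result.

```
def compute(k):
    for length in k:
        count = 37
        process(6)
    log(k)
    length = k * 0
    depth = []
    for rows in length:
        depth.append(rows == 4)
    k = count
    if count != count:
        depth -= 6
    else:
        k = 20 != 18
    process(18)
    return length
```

Transformed code:
def compute(k):
    for length in k:
        count = 37
        process(6)
    log(k)
    length = k * 0
    depth = [rows == 4 for rows in length]
    k = count
    if count != count:
        depth = depth - 6
    else:
        k = 20 != 18
    process(18)
    return length

10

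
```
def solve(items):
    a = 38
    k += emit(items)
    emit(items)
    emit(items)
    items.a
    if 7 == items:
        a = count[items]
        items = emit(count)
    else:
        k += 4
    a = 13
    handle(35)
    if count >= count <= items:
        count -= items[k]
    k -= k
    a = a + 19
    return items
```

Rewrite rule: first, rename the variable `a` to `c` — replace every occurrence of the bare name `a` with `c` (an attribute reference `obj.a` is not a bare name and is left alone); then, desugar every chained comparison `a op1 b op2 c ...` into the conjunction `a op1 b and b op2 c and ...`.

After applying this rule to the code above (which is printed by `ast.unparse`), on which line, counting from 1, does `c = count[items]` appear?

8

Transformed code:
def solve(items):
    c = 38
    k += emit(items)
    emit(items)
    emit(items)
    items.a
    if 7 == items:
        c = count[items]
        items = emit(count)
    else:
        k += 4
    c = 13
    handle(35)
    if count >= count and count <= items:
        count -= items[k]
    k -= k
    c = c + 19
    return items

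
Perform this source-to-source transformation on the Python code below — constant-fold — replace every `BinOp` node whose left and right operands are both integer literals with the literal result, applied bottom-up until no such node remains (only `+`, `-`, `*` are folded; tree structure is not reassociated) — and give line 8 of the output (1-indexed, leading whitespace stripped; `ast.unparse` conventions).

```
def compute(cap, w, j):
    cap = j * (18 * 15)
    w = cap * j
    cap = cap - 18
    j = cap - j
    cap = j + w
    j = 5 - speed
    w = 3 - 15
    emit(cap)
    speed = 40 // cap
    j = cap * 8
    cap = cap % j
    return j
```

w = -12

Transformed code:
def compute(cap, w, j):
    cap = j * 270
    w = cap * j
    cap = cap - 18
    j = cap - j
    cap = j + w
    j = 5 - speed
    w = -12
    emit(cap)
    speed = 40 // cap
    j = cap * 8
    cap = cap % j
    return j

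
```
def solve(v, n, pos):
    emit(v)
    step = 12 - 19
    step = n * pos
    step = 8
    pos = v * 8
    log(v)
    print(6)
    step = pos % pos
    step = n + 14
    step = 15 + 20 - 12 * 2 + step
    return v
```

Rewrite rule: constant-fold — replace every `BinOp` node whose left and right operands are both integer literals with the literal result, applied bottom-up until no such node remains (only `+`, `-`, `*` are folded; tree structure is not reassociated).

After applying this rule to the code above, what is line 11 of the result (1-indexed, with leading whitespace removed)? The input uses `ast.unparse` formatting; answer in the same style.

Transformed code:
def solve(v, n, pos):
    emit(v)
    step = -7
    step = n * pos
    step = 8
    pos = v * 8
    log(v)
    print(6)
    step = pos % pos
    step = n + 14
    step = 11 + step
    return v

step = 11 + step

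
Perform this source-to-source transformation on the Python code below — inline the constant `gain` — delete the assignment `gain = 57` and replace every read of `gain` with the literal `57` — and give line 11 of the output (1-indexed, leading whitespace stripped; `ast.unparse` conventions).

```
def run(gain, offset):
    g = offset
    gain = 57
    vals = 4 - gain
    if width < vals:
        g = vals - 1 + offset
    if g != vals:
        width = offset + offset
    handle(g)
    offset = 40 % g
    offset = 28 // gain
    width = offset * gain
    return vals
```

Transformed code:
def run(gain, offset):
    g = offset
    vals = 4 - 57
    if width < vals:
        g = vals - 1 + offset
    if g != vals:
        width = offset + offset
    handle(g)
    offset = 40 % g
    offset = 28 // 57
    width = offset * 57
    return vals

width = offset * 57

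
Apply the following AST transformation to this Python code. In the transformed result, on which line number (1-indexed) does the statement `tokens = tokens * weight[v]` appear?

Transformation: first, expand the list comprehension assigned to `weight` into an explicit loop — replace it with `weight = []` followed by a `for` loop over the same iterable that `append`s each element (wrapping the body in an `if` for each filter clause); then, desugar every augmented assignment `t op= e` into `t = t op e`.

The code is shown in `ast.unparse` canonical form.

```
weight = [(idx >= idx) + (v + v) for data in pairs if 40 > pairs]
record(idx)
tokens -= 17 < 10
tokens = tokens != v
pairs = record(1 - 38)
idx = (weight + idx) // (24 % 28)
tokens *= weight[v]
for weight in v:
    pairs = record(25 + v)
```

10

Transformed code:
weight = []
for data in pairs:
    if 40 > pairs:
        weight.append((idx >= idx) + (v + v))
record(idx)
tokens = tokens - (17 < 10)
tokens = tokens != v
pairs = record(1 - 38)
idx = (weight + idx) // (24 % 28)
tokens = tokens * weight[v]
for weight in v:
    pairs = record(25 + v)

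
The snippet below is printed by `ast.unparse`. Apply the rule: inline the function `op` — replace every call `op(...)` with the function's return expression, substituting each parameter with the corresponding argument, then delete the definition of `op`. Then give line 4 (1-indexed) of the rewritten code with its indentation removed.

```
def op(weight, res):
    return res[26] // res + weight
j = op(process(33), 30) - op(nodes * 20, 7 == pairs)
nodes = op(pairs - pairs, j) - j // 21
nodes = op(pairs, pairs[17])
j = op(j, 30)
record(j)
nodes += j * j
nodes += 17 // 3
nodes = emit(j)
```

Transformed code:
j = 30[26] // 30 + process(33) - ((7 == pairs)[26] // (7 == pairs) + nodes * 20)
nodes = j[26] // j + (pairs - pairs) - j // 21
nodes = pairs[17][26] // pairs[17] + pairs
j = 30[26] // 30 + j
record(j)
nodes += j * j
nodes += 17 // 3
nodes = emit(j)

j = 30[26] // 30 + j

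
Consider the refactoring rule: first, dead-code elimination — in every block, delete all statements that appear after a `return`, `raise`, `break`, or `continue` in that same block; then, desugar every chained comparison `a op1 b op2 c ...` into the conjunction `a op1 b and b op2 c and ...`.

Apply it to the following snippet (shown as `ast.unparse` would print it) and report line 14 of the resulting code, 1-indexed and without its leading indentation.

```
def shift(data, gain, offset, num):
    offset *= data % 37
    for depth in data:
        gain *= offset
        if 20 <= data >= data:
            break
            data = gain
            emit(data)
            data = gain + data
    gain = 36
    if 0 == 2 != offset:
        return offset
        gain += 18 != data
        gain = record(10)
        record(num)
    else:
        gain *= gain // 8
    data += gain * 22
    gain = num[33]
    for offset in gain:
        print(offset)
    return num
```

for offset in gain:

Transformed code:
def shift(data, gain, offset, num):
    offset *= data % 37
    for depth in data:
        gain *= offset
        if 20 <= data and data >= data:
            break
    gain = 36
    if 0 == 2 and 2 != offset:
        return offset
    else:
        gain *= gain // 8
    data += gain * 22
    gain = num[33]
    for offset in gain:
        print(offset)
    return num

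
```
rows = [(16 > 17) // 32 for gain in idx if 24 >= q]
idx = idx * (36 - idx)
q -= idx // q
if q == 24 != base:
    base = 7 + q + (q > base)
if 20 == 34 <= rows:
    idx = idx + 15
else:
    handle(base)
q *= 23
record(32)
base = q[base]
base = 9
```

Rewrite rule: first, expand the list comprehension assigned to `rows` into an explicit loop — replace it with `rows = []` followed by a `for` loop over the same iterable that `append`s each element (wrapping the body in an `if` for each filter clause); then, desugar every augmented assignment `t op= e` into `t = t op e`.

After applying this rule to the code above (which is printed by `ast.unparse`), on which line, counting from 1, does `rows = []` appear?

Transformed code:
rows = []
for gain in idx:
    if 24 >= q:
        rows.append((16 > 17) // 32)
idx = idx * (36 - idx)
q = q - idx // q
if q == 24 != base:
    base = 7 + q + (q > base)
if 20 == 34 <= rows:
    idx = idx + 15
else:
    handle(base)
q = q * 23
record(32)
base = q[base]
base = 9

1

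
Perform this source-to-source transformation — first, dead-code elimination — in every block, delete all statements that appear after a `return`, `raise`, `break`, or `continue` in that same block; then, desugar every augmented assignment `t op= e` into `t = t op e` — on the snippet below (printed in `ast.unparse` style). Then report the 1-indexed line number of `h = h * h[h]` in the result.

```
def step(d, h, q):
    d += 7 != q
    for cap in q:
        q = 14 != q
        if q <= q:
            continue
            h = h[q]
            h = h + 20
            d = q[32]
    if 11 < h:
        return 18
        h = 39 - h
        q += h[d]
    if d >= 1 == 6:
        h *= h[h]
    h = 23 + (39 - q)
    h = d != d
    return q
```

Transformed code:
def step(d, h, q):
    d = d + (7 != q)
    for cap in q:
        q = 14 != q
        if q <= q:
            continue
    if 11 < h:
        return 18
    if d >= 1 == 6:
        h = h * h[h]
    h = 23 + (39 - q)
    h = d != d
    return q

10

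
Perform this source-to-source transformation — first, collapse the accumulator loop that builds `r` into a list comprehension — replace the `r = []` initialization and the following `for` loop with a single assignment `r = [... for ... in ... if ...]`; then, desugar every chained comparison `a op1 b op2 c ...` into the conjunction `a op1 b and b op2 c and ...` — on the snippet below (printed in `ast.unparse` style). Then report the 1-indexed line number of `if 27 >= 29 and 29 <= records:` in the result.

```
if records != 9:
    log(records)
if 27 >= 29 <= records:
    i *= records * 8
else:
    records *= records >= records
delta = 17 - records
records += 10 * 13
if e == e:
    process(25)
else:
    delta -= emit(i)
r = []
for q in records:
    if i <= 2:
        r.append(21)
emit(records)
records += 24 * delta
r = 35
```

Transformed code:
if records != 9:
    log(records)
if 27 >= 29 and 29 <= records:
    i *= records * 8
else:
    records *= records >= records
delta = 17 - records
records += 10 * 13
if e == e:
    process(25)
else:
    delta -= emit(i)
r = [21 for q in records if i <= 2]
emit(records)
records += 24 * delta
r = 35

3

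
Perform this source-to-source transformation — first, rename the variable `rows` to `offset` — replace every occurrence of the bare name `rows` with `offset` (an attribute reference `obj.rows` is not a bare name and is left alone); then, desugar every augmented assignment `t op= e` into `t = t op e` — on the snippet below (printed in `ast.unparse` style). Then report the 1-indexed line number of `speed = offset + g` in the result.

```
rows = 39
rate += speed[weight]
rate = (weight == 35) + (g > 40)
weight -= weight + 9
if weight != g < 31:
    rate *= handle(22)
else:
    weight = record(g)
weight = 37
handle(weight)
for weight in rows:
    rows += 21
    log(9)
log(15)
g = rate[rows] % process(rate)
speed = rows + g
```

Transformed code:
offset = 39
rate = rate + speed[weight]
rate = (weight == 35) + (g > 40)
weight = weight - (weight + 9)
if weight != g < 31:
    rate = rate * handle(22)
else:
    weight = record(g)
weight = 37
handle(weight)
for weight in offset:
    offset = offset + 21
    log(9)
log(15)
g = rate[offset] % process(rate)
speed = offset + g

16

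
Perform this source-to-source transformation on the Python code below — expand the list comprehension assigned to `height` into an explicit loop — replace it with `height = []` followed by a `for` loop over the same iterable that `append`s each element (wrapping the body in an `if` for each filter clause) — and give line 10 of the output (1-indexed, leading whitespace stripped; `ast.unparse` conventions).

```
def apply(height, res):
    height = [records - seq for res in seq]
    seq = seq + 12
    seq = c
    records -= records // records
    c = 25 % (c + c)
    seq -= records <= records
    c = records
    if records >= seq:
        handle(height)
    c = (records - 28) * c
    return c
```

c = records

Transformed code:
def apply(height, res):
    height = []
    for res in seq:
        height.append(records - seq)
    seq = seq + 12
    seq = c
    records -= records // records
    c = 25 % (c + c)
    seq -= records <= records
    c = records
    if records >= seq:
        handle(height)
    c = (records - 28) * c
    return c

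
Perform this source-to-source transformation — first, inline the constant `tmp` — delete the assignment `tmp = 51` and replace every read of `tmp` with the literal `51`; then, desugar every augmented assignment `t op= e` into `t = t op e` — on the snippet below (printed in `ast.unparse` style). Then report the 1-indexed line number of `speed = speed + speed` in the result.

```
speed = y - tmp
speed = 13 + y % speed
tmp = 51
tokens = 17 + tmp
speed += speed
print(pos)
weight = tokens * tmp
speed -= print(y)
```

Transformed code:
speed = y - 51
speed = 13 + y % speed
tokens = 17 + 51
speed = speed + speed
print(pos)
weight = tokens * 51
speed = speed - print(y)

4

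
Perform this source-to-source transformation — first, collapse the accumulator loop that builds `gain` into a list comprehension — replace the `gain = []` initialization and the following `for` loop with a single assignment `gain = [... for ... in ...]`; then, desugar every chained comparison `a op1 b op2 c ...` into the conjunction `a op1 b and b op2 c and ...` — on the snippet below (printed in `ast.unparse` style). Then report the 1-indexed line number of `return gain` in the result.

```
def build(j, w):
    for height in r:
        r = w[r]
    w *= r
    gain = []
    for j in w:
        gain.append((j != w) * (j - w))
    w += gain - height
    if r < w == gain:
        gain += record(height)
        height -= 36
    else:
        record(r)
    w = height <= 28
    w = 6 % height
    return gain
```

Transformed code:
def build(j, w):
    for height in r:
        r = w[r]
    w *= r
    gain = [(j != w) * (j - w) for j in w]
    w += gain - height
    if r < w and w == gain:
        gain += record(height)
        height -= 36
    else:
        record(r)
    w = height <= 28
    w = 6 % height
    return gain

14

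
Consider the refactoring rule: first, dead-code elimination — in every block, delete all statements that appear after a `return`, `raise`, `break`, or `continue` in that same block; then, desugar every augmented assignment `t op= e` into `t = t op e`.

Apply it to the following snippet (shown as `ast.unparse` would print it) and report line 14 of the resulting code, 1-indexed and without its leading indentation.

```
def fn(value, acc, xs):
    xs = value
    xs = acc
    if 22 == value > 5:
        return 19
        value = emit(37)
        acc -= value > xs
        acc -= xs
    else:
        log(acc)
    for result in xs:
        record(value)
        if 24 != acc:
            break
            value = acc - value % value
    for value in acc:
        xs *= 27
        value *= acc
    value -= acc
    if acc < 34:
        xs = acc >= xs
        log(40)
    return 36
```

Transformed code:
def fn(value, acc, xs):
    xs = value
    xs = acc
    if 22 == value > 5:
        return 19
    else:
        log(acc)
    for result in xs:
        record(value)
        if 24 != acc:
            break
    for value in acc:
        xs = xs * 27
        value = value * acc
    value = value - acc
    if acc < 34:
        xs = acc >= xs
        log(40)
    return 36

value = value * acc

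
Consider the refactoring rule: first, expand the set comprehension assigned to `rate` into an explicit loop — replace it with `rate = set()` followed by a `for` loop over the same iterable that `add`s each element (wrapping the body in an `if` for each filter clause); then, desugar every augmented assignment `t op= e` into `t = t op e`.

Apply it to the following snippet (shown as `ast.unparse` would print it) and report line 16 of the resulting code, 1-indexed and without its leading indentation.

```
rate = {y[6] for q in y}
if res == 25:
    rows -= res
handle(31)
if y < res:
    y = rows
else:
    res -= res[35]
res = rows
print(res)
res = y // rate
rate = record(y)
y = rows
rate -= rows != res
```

rate = rate - (rows != res)

Transformed code:
rate = set()
for q in y:
    rate.add(y[6])
if res == 25:
    rows = rows - res
handle(31)
if y < res:
    y = rows
else:
    res = res - res[35]
res = rows
print(res)
res = y // rate
rate = record(y)
y = rows
rate = rate - (rows != res)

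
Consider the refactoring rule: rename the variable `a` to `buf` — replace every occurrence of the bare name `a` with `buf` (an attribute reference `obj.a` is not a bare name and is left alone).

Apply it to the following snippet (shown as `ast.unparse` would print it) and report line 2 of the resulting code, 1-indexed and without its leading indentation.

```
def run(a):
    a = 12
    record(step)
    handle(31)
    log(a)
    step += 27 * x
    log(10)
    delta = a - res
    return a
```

buf = 12

Transformed code:
def run(buf):
    buf = 12
    record(step)
    handle(31)
    log(buf)
    step += 27 * x
    log(10)
    delta = buf - res
    return buf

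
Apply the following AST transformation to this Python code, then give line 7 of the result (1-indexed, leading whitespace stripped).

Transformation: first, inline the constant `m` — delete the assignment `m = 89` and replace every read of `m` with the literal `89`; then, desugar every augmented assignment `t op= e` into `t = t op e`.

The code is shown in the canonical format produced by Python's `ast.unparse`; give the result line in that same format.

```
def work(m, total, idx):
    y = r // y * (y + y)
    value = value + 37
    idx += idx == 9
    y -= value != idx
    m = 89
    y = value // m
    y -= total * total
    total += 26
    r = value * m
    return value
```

y = y - total * total

Transformed code:
def work(m, total, idx):
    y = r // y * (y + y)
    value = value + 37
    idx = idx + (idx == 9)
    y = y - (value != idx)
    y = value // 89
    y = y - total * total
    total = total + 26
    r = value * 89
    return value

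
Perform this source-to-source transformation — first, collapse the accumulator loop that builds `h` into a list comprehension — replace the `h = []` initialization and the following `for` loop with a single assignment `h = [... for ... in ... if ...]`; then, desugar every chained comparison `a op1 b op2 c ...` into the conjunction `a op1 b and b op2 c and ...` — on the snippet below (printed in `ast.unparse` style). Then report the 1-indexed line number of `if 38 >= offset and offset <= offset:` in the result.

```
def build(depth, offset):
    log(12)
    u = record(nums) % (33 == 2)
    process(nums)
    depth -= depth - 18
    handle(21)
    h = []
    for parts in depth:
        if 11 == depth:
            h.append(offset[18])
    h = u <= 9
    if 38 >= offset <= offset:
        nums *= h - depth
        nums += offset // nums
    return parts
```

9

Transformed code:
def build(depth, offset):
    log(12)
    u = record(nums) % (33 == 2)
    process(nums)
    depth -= depth - 18
    handle(21)
    h = [offset[18] for parts in depth if 11 == depth]
    h = u <= 9
    if 38 >= offset and offset <= offset:
        nums *= h - depth
        nums += offset // nums
    return parts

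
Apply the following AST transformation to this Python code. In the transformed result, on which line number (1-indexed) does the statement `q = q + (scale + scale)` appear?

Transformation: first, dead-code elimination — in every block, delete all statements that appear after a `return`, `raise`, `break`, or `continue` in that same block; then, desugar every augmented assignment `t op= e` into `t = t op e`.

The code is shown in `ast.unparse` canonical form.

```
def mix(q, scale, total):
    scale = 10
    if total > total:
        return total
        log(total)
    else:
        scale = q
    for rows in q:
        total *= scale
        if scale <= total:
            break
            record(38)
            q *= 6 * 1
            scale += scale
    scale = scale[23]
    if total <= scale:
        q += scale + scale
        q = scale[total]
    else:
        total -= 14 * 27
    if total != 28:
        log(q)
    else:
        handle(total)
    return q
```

Transformed code:
def mix(q, scale, total):
    scale = 10
    if total > total:
        return total
    else:
        scale = q
    for rows in q:
        total = total * scale
        if scale <= total:
            break
    scale = scale[23]
    if total <= scale:
        q = q + (scale + scale)
        q = scale[total]
    else:
        total = total - 14 * 27
    if total != 28:
        log(q)
    else:
        handle(total)
    return q

13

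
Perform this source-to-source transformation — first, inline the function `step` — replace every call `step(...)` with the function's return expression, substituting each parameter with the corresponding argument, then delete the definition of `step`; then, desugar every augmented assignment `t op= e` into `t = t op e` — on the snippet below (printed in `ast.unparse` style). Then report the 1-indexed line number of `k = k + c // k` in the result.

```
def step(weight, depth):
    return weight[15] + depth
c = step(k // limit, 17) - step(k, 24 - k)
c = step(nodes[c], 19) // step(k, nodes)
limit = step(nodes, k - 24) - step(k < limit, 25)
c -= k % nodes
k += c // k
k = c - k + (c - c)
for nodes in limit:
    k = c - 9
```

5

Transformed code:
c = (k // limit)[15] + 17 - (k[15] + (24 - k))
c = (nodes[c][15] + 19) // (k[15] + nodes)
limit = nodes[15] + (k - 24) - ((k < limit)[15] + 25)
c = c - k % nodes
k = k + c // k
k = c - k + (c - c)
for nodes in limit:
    k = c - 9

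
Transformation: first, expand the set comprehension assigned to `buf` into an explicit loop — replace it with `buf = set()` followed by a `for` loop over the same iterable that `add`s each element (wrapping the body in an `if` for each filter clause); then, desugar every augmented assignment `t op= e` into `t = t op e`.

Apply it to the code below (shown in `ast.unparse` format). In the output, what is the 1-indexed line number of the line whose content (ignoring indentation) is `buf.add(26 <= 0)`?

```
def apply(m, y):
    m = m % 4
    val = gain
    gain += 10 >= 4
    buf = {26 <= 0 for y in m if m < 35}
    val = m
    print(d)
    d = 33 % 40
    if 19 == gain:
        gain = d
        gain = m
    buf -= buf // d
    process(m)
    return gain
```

8

Transformed code:
def apply(m, y):
    m = m % 4
    val = gain
    gain = gain + (10 >= 4)
    buf = set()
    for y in m:
        if m < 35:
            buf.add(26 <= 0)
    val = m
    print(d)
    d = 33 % 40
    if 19 == gain:
        gain = d
        gain = m
    buf = buf - buf // d
    process(m)
    return gain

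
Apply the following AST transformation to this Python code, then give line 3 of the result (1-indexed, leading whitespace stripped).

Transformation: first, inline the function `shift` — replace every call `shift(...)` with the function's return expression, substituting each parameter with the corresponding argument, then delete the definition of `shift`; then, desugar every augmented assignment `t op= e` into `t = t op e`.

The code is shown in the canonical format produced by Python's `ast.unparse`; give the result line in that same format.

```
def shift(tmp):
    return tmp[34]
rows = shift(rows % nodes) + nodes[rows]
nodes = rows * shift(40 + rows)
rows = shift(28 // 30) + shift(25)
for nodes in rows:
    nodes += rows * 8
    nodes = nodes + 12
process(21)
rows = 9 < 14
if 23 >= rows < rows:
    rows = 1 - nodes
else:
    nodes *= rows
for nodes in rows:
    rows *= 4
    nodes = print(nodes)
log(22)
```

rows = (28 // 30)[34] + 25[34]

Transformed code:
rows = (rows % nodes)[34] + nodes[rows]
nodes = rows * (40 + rows)[34]
rows = (28 // 30)[34] + 25[34]
for nodes in rows:
    nodes = nodes + rows * 8
    nodes = nodes + 12
process(21)
rows = 9 < 14
if 23 >= rows < rows:
    rows = 1 - nodes
else:
    nodes = nodes * rows
for nodes in rows:
    rows = rows * 4
    nodes = print(nodes)
log(22)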